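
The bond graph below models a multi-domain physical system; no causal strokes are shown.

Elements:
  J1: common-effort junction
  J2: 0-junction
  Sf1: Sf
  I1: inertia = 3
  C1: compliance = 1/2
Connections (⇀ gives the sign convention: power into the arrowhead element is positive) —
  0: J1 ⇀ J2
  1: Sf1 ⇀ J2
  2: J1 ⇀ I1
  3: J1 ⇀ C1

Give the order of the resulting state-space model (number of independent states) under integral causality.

bond 1 stroke→Sf1  (Sf1 fixes flow; stroke at Sf1)
bond 0 stroke→J2  (closing 0-jn rule on J2)
bond 2 stroke→I1  (prefer integral on I1)
bond 3 stroke→J1  (only one effort-in slot at J1)

2  (C1, I1 all integral)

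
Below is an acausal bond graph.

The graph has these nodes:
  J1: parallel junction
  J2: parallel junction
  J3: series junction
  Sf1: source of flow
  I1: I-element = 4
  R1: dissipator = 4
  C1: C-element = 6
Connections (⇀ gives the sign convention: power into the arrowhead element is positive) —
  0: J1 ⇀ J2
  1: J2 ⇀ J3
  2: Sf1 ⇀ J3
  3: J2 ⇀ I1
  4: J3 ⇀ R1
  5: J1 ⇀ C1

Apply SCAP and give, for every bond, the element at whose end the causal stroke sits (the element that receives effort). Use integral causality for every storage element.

#2 |Sf1  (source Sf1 imposes f)
#1 |J3  (J3: bond 2 brought flow, rest push out)
#4 |J3  (J3: bond 2 brought flow, rest push out)
#3 |I1  (prefer integral on I1)
#0 |J2  (only one effort-in slot at J2)
#5 |J1  (closing 0-jn rule on J1)

bond 0 stroke at J2
bond 1 stroke at J3
bond 2 stroke at Sf1
bond 3 stroke at I1
bond 4 stroke at J3
bond 5 stroke at J1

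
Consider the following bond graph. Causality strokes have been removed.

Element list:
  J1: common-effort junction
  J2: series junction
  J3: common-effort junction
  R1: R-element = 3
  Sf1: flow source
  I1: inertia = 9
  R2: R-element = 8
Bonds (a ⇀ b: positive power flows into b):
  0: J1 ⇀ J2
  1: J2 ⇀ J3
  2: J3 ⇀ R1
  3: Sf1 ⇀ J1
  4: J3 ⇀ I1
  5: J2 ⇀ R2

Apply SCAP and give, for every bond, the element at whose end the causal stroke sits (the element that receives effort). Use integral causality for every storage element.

b3 →Sf1  (Sf1 (Sf) sets flow on bond)
b0 →J1  (J1: last free bond brings effort in)
b1 →J2  (J2 flow already set via bond 0)
b5 →J2  (common-f at J2 fixed by 0)
b4 →I1  (I1 outputs flow p/I1)
b2 →J3  (J3 needs exactly one e-in)

#0 →J1
#1 →J2
#2 →J3
#3 →Sf1
#4 →I1
#5 →J2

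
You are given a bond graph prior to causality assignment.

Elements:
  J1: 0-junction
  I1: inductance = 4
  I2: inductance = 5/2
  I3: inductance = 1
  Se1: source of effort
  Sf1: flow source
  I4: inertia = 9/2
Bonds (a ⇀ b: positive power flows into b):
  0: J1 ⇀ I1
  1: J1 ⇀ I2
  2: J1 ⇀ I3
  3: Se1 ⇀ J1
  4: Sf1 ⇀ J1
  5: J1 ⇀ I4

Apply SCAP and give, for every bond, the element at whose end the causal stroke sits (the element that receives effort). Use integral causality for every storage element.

bond 3 |J1  (Se1 (Se) sets effort on bond)
bond 4 |Sf1  (source Sf1 imposes f)
bond 0 |I1  (common-e at J1 fixed by 3)
bond 1 |I2  (0-jn J1 has e-setter on 3)
bond 2 |I3  (0-jn J1 has e-setter on 3)
bond 5 |I4  (common-e at J1 fixed by 3)

bond 0 |I1
bond 1 |I2
bond 2 |I3
bond 3 |J1
bond 4 |Sf1
bond 5 |I4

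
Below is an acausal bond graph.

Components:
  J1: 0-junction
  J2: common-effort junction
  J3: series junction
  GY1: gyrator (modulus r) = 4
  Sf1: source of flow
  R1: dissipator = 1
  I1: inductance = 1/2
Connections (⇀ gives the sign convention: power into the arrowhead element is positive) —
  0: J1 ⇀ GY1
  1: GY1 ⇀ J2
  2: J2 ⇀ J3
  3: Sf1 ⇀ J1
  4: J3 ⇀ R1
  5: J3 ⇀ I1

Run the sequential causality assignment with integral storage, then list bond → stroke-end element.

bond 0 |J1
bond 1 |J2
bond 2 |J3
bond 3 |Sf1
bond 4 |J3
bond 5 |I1

b3 stroke at Sf1  (source Sf1 imposes f)
b0 stroke at J1  (J1: last free bond brings effort in)
b1 stroke at J2  (GY1: gyrator matches bond 0)
b2 stroke at J3  (J2 effort already set via bond 1)
b5 stroke at I1  (I1: I, integral causality)
b4 stroke at J3  (common-f at J3 fixed by 5)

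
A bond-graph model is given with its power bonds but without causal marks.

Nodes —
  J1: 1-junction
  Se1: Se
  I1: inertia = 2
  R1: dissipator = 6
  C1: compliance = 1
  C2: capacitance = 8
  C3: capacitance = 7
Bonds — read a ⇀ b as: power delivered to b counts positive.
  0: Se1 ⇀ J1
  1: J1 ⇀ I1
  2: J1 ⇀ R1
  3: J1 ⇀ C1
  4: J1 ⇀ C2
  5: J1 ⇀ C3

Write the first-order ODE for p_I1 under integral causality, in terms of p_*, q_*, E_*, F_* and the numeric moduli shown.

b0 →J1  (Se1 fixes effort; stroke away)
b1 →I1  (I1 outputs flow p/I1)
b2 →J1  (1-jn J1 has f-setter on 1)
b3 →J1  (J1: bond 1 brought flow, rest push out)
b4 →J1  (J1 flow already set via bond 1)
b5 →J1  (common-f at J1 fixed by 1)

dp_I1/dt = E_Se1 - 3*p_I1 - q_C1 - q_C2/8 - q_C3/7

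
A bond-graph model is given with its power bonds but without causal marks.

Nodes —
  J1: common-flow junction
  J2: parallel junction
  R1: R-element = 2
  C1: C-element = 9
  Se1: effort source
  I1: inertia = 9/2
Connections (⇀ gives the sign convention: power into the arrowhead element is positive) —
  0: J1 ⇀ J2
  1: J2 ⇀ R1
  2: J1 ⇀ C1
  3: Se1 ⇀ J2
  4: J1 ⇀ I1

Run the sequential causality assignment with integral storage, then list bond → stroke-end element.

#3 stroke at J2  (Se1 fixes effort; stroke away)
#0 stroke at J1  (J2 effort already set via bond 3)
#1 stroke at R1  (J2: bond 3 brought effort, rest push out)
#2 stroke at J1  (C1 integral (e out))
#4 stroke at I1  (only one flow-in slot at J1)

b0 |J1
b1 |R1
b2 |J1
b3 |J2
b4 |I1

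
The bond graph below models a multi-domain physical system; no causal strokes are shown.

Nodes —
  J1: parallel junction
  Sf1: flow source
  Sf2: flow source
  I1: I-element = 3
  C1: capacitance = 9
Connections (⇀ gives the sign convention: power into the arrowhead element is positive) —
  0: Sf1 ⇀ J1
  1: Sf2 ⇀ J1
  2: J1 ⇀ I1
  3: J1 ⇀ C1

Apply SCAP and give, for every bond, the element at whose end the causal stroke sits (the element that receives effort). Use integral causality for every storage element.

bond 0 |Sf1  (Sf1 (Sf) sets flow on bond)
bond 1 |Sf2  (Sf2 fixes flow; stroke at Sf2)
bond 2 |I1  (prefer integral on I1)
bond 3 |J1  (J1: last free bond brings effort in)

bond 0 stroke at Sf1
bond 1 stroke at Sf2
bond 2 stroke at I1
bond 3 stroke at J1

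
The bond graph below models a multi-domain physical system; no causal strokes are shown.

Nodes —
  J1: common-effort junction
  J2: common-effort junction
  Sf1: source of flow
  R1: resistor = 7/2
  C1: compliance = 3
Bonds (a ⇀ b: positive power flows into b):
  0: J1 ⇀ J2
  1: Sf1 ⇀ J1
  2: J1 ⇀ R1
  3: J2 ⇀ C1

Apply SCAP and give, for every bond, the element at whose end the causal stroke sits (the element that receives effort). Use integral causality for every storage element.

#0 →J1
#1 →Sf1
#2 →R1
#3 →J2

#1 stroke→Sf1  (Sf1 (Sf) sets flow on bond)
#3 stroke→J2  (prefer integral on C1)
#0 stroke→J1  (common-e at J2 fixed by 3)
#2 stroke→R1  (J1 effort already set via bond 0)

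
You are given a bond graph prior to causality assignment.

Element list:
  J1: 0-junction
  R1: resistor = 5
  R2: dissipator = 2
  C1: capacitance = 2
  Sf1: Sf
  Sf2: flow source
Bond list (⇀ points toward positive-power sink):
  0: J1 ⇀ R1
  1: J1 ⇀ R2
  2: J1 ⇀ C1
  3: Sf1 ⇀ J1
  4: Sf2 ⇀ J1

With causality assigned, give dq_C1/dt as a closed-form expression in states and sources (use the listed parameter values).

β3 →Sf1  (source Sf1 imposes f)
β4 →Sf2  (Sf2 (Sf) sets flow on bond)
β2 →J1  (C1: C, integral causality)
β0 →R1  (J1: bond 2 brought effort, rest push out)
β1 →R2  (0-jn J1 has e-setter on 2)

dq_C1/dt = F_Sf1 + F_Sf2 - 7*q_C1/20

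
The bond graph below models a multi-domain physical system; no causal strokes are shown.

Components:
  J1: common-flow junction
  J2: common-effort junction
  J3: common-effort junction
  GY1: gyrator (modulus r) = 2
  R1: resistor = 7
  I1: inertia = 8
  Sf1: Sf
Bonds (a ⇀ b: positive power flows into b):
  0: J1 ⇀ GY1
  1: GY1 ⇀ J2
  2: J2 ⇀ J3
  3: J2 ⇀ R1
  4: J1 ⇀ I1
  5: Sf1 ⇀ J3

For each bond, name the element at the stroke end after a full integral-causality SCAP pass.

bond 0 stroke→J1
bond 1 stroke→J2
bond 2 stroke→J3
bond 3 stroke→R1
bond 4 stroke→I1
bond 5 stroke→Sf1

β5 stroke→Sf1  (Sf1: flow source, stroke at near end)
β2 stroke→J3  (J3: last free bond brings effort in)
β4 stroke→I1  (prefer integral on I1)
β0 stroke→J1  (1-jn J1 has f-setter on 4)
β1 stroke→J2  (through GY1, causality inverts; strokes same side of GY1)
β3 stroke→R1  (J2: bond 1 brought effort, rest push out)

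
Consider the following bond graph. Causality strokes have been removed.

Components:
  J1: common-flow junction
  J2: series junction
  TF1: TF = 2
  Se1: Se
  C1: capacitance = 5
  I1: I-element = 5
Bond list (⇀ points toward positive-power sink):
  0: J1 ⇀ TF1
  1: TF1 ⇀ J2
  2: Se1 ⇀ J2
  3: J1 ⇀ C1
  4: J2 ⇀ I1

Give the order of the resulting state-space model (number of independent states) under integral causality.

2  (C1, I1 all integral)

β2 stroke at J2  (Se1: effort source, stroke at far end)
β3 stroke at J1  (C1 outputs effort q/C1)
β0 stroke at TF1  (closing 1-jn rule on J1)
β1 stroke at J2  (TF TF1: opposite of bond 0)
β4 stroke at I1  (J2: last free bond brings flow in)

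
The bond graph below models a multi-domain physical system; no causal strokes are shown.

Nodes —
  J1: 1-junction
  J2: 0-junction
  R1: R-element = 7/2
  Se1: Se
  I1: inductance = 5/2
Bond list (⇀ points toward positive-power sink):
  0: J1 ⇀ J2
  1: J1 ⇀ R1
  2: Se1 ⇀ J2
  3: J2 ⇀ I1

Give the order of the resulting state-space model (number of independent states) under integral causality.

bond 2 →J2  (source Se1 imposes e)
bond 0 →J1  (0-jn J2 has e-setter on 2)
bond 3 →I1  (J2: bond 2 brought effort, rest push out)
bond 1 →R1  (J1: last free bond brings flow in)

1  (I1 all integral)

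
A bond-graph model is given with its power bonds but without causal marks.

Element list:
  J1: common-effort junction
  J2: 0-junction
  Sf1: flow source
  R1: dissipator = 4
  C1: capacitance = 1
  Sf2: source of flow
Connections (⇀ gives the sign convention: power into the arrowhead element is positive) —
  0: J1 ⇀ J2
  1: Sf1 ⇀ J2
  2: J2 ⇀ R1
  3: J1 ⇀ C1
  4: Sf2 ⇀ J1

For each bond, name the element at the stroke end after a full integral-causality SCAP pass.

#1 stroke→Sf1  (Sf1 (Sf) sets flow on bond)
#4 stroke→Sf2  (source Sf2 imposes f)
#3 stroke→J1  (C1 integral (e out))
#0 stroke→J2  (common-e at J1 fixed by 3)
#2 stroke→R1  (J2: bond 0 brought effort, rest push out)

bond 0 |J2
bond 1 |Sf1
bond 2 |R1
bond 3 |J1
bond 4 |Sf2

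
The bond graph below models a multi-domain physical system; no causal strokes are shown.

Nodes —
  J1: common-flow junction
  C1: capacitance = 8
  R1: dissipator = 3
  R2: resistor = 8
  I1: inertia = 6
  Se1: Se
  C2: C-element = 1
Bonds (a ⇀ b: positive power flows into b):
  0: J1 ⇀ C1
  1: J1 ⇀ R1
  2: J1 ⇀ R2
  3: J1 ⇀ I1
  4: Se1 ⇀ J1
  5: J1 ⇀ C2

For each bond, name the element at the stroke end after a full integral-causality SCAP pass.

#0 stroke→J1
#1 stroke→J1
#2 stroke→J1
#3 stroke→I1
#4 stroke→J1
#5 stroke→J1

β4 stroke at J1  (source Se1 imposes e)
β0 stroke at J1  (prefer integral on C1)
β3 stroke at I1  (I1: I, integral causality)
β1 stroke at J1  (1-jn J1 has f-setter on 3)
β2 stroke at J1  (J1: bond 3 brought flow, rest push out)
β5 stroke at J1  (common-f at J1 fixed by 3)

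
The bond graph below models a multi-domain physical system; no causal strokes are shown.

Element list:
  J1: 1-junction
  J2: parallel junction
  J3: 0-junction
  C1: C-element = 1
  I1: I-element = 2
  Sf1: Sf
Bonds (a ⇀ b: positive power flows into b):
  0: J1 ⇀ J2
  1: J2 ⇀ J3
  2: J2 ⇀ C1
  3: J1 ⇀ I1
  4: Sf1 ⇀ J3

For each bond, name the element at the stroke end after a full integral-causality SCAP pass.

#4 |Sf1  (Sf1 fixes flow; stroke at Sf1)
#1 |J3  (closing 0-jn rule on J3)
#2 |J2  (C1 integral (e out))
#0 |J1  (common-e at J2 fixed by 2)
#3 |I1  (J1 needs exactly one f-in)

b0 |J1
b1 |J3
b2 |J2
b3 |I1
b4 |Sf1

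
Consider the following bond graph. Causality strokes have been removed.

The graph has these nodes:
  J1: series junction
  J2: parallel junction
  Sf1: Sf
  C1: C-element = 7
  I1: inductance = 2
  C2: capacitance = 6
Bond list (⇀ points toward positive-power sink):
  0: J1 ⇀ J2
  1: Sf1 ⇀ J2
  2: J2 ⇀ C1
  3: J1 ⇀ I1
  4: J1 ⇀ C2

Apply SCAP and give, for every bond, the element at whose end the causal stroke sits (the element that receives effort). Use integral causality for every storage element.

b1 stroke at Sf1  (Sf1 (Sf) sets flow on bond)
b2 stroke at J2  (C1 integral (e out))
b0 stroke at J1  (0-jn J2 has e-setter on 2)
b3 stroke at I1  (prefer integral on I1)
b4 stroke at J1  (common-f at J1 fixed by 3)

#0 stroke→J1
#1 stroke→Sf1
#2 stroke→J2
#3 stroke→I1
#4 stroke→J1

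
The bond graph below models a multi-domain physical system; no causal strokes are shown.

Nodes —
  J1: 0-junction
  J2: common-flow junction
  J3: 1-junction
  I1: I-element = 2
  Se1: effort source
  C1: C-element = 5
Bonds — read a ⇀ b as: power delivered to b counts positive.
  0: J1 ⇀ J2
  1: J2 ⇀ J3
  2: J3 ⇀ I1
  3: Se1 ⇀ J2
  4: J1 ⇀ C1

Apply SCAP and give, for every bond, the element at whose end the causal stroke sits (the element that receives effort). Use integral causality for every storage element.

#3 |J2  (Se1: effort source, stroke at far end)
#2 |I1  (I1: I, integral causality)
#1 |J3  (J3 flow already set via bond 2)
#0 |J2  (1-jn J2 has f-setter on 1)
#4 |J1  (closing 0-jn rule on J1)

b0 →J2
b1 →J3
b2 →I1
b3 →J2
b4 →J1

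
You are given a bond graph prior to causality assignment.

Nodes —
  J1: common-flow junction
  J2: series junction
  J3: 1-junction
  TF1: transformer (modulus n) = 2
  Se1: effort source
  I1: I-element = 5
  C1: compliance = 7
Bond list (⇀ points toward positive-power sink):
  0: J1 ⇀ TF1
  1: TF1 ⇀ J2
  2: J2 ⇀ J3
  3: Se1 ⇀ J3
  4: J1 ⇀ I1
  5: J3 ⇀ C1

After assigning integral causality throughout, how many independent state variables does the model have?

2  (C1, I1 all integral)

bond 3 stroke at J3  (Se1 (Se) sets effort on bond)
bond 4 stroke at I1  (I1 integral (f out))
bond 0 stroke at J1  (common-f at J1 fixed by 4)
bond 1 stroke at TF1  (through TF1, causality passes straight; one stroke at TF1)
bond 2 stroke at J2  (J2 flow already set via bond 1)
bond 5 stroke at J3  (common-f at J3 fixed by 2)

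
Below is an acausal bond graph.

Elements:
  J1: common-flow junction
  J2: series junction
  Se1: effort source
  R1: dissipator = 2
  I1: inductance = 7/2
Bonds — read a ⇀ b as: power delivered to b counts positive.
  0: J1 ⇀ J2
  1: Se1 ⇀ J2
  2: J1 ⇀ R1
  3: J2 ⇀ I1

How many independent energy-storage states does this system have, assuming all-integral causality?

1  (I1 all integral)

bond 1 stroke at J2  (source Se1 imposes e)
bond 3 stroke at I1  (I1 outputs flow p/I1)
bond 0 stroke at J2  (J2 flow already set via bond 3)
bond 2 stroke at J1  (1-jn J1 has f-setter on 0)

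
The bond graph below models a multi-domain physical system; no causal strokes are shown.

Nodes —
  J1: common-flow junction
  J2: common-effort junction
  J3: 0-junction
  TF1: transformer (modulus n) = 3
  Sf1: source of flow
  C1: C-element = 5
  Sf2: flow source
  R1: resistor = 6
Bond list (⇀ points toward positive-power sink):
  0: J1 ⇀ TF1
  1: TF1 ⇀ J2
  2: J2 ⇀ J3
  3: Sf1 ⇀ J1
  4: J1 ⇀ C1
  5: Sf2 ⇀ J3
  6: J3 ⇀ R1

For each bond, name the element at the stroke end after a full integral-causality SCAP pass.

bond 3 stroke→Sf1  (Sf1 (Sf) sets flow on bond)
bond 5 stroke→Sf2  (Sf2 (Sf) sets flow on bond)
bond 0 stroke→J1  (1-jn J1 has f-setter on 3)
bond 4 stroke→J1  (1-jn J1 has f-setter on 3)
bond 1 stroke→TF1  (TF1 one-in-one-out from 0)
bond 2 stroke→J2  (closing 0-jn rule on J2)
bond 6 stroke→J3  (J3 needs exactly one e-in)

b0 stroke→J1
b1 stroke→TF1
b2 stroke→J2
b3 stroke→Sf1
b4 stroke→J1
b5 stroke→Sf2
b6 stroke→J3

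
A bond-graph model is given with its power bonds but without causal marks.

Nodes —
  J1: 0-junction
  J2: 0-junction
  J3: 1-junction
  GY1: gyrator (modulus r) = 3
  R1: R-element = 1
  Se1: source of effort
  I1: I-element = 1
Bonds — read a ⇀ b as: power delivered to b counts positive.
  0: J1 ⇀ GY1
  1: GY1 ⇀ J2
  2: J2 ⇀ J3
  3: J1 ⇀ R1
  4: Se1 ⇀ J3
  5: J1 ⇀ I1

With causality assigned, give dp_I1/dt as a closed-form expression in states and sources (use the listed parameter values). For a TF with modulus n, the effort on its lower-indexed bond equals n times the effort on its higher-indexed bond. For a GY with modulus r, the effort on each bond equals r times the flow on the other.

b4 stroke→J3  (Se1: effort source, stroke at far end)
b2 stroke→J2  (only one flow-in slot at J3)
b1 stroke→GY1  (0-jn J2 has e-setter on 2)
b0 stroke→GY1  (through GY1, causality inverts; strokes same side of GY1)
b5 stroke→I1  (I1: I, integral causality)
b3 stroke→J1  (J1 needs exactly one e-in)

dp_I1/dt = E_Se1/3 - p_I1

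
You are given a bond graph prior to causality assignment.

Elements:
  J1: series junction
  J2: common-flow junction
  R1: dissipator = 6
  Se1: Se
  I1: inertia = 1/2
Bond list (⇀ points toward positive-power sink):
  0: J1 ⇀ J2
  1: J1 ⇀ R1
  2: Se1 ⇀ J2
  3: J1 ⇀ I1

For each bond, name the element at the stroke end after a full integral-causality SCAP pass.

β2 →J2  (Se1 (Se) sets effort on bond)
β0 →J1  (closing 1-jn rule on J2)
β3 →I1  (I1 integral (f out))
β1 →J1  (J1: bond 3 brought flow, rest push out)

bond 0 stroke→J1
bond 1 stroke→J1
bond 2 stroke→J2
bond 3 stroke→I1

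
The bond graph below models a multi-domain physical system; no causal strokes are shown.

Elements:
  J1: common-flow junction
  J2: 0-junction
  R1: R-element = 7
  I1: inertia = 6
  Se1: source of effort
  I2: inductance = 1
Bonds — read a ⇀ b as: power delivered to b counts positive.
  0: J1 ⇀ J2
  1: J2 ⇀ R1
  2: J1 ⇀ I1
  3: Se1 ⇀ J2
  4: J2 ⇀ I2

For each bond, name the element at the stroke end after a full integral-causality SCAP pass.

β0 →J1
β1 →R1
β2 →I1
β3 →J2
β4 →I2

bond 3 |J2  (Se1 fixes effort; stroke away)
bond 0 |J1  (0-jn J2 has e-setter on 3)
bond 1 |R1  (J2: bond 3 brought effort, rest push out)
bond 4 |I2  (common-e at J2 fixed by 3)
bond 2 |I1  (J1 needs exactly one f-in)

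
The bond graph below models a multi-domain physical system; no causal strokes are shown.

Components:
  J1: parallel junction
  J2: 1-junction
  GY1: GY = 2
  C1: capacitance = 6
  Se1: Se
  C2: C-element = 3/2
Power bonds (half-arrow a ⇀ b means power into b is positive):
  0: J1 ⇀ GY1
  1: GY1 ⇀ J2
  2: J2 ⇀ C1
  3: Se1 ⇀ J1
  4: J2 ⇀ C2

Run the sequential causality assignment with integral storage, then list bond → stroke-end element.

b3 stroke→J1  (Se1 (Se) sets effort on bond)
b0 stroke→GY1  (0-jn J1 has e-setter on 3)
b1 stroke→GY1  (GY1 both-in/both-out from 0)
b2 stroke→J2  (J2: bond 1 brought flow, rest push out)
b4 stroke→J2  (1-jn J2 has f-setter on 1)

#0 stroke→GY1
#1 stroke→GY1
#2 stroke→J2
#3 stroke→J1
#4 stroke→J2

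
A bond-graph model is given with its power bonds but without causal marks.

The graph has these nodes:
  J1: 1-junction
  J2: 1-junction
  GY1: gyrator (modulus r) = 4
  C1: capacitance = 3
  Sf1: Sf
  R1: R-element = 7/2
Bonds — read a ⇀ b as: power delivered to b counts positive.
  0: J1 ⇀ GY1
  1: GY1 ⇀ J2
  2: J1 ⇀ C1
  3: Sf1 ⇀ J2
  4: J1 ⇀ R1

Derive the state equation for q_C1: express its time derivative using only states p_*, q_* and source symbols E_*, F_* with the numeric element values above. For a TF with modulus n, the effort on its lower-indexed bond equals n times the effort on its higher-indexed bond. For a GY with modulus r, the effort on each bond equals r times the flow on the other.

dq_C1/dt = -8*F_Sf1/7 - 2*q_C1/21

β3 stroke→Sf1  (Sf1 (Sf) sets flow on bond)
β1 stroke→J2  (J2 flow already set via bond 3)
β0 stroke→J1  (GY1 both-in/both-out from 1)
β2 stroke→J1  (prefer integral on C1)
β4 stroke→R1  (only one flow-in slot at J1)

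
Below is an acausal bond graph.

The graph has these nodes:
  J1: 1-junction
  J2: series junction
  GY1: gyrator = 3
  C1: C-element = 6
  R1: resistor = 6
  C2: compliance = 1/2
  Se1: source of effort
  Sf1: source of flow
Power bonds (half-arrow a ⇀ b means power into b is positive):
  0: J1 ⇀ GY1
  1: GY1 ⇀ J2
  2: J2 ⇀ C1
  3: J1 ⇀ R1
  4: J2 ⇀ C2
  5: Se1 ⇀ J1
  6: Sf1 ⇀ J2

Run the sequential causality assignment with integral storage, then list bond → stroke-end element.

bond 5 |J1  (source Se1 imposes e)
bond 6 |Sf1  (Sf1 fixes flow; stroke at Sf1)
bond 1 |J2  (common-f at J2 fixed by 6)
bond 2 |J2  (1-jn J2 has f-setter on 6)
bond 4 |J2  (J2: bond 6 brought flow, rest push out)
bond 0 |J1  (through GY1, causality inverts; strokes same side of GY1)
bond 3 |R1  (J1 needs exactly one f-in)

bond 0 →J1
bond 1 →J2
bond 2 →J2
bond 3 →R1
bond 4 →J2
bond 5 →J1
bond 6 →Sf1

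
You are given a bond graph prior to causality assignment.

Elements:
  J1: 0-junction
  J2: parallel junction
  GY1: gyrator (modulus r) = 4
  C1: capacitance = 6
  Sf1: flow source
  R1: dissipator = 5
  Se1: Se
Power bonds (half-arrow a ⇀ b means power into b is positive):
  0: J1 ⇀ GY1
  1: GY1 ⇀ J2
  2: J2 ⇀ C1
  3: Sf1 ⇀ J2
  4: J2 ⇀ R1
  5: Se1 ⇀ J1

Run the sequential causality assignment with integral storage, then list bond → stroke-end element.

b3 →Sf1  (source Sf1 imposes f)
b5 →J1  (source Se1 imposes e)
b0 →GY1  (J1 effort already set via bond 5)
b1 →GY1  (GY1: gyrator matches bond 0)
b2 →J2  (prefer integral on C1)
b4 →R1  (J2: bond 2 brought effort, rest push out)

b0 →GY1
b1 →GY1
b2 →J2
b3 →Sf1
b4 →R1
b5 →J1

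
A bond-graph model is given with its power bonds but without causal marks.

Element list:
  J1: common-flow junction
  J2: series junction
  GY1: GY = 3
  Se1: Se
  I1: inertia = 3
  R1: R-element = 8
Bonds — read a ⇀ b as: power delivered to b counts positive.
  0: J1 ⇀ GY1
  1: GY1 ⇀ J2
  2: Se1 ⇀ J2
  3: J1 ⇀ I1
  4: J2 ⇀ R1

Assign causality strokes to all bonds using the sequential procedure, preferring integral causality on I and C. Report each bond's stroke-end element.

β2 stroke at J2  (Se1: effort source, stroke at far end)
β3 stroke at I1  (I1 outputs flow p/I1)
β0 stroke at J1  (J1 flow already set via bond 3)
β1 stroke at J2  (GY1 both-in/both-out from 0)
β4 stroke at R1  (J2: last free bond brings flow in)

bond 0 |J1
bond 1 |J2
bond 2 |J2
bond 3 |I1
bond 4 |R1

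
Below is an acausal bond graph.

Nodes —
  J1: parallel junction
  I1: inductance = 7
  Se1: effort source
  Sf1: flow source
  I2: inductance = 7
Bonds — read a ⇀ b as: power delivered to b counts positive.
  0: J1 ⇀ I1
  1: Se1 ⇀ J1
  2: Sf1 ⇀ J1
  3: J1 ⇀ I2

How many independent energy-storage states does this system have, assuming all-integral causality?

2  (I1, I2 all integral)

β1 stroke→J1  (Se1 fixes effort; stroke away)
β2 stroke→Sf1  (source Sf1 imposes f)
β0 stroke→I1  (0-jn J1 has e-setter on 1)
β3 stroke→I2  (J1: bond 1 brought effort, rest push out)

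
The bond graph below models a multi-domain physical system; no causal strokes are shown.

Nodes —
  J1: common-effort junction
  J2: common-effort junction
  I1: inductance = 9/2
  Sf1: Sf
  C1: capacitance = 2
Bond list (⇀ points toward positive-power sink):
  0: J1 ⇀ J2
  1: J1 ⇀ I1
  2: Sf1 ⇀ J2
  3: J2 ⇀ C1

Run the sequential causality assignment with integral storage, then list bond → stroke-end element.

bond 0 stroke at J1
bond 1 stroke at I1
bond 2 stroke at Sf1
bond 3 stroke at J2

bond 2 stroke at Sf1  (Sf1 fixes flow; stroke at Sf1)
bond 1 stroke at I1  (prefer integral on I1)
bond 0 stroke at J1  (J1: last free bond brings effort in)
bond 3 stroke at J2  (J2: last free bond brings effort in)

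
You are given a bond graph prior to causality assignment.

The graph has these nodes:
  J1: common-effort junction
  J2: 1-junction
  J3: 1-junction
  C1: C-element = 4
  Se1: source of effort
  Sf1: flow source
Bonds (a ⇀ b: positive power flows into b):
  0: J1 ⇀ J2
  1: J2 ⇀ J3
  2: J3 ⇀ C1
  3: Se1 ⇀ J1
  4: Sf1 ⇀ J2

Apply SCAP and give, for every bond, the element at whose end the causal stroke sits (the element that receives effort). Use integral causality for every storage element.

#3 stroke at J1  (Se1 (Se) sets effort on bond)
#4 stroke at Sf1  (source Sf1 imposes f)
#0 stroke at J2  (J1 effort already set via bond 3)
#1 stroke at J2  (1-jn J2 has f-setter on 4)
#2 stroke at J3  (J3 flow already set via bond 1)

bond 0 |J2
bond 1 |J2
bond 2 |J3
bond 3 |J1
bond 4 |Sf1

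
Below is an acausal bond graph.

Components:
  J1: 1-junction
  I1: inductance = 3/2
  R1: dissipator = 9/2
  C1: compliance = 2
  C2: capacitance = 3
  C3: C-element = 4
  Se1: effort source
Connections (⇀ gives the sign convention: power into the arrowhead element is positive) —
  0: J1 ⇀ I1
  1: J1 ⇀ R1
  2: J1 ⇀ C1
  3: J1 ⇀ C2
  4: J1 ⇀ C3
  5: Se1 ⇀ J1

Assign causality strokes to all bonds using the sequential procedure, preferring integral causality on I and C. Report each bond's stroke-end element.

β5 →J1  (source Se1 imposes e)
β0 →I1  (I1: I, integral causality)
β1 →J1  (J1 flow already set via bond 0)
β2 →J1  (J1: bond 0 brought flow, rest push out)
β3 →J1  (J1: bond 0 brought flow, rest push out)
β4 →J1  (1-jn J1 has f-setter on 0)

#0 stroke→I1
#1 stroke→J1
#2 stroke→J1
#3 stroke→J1
#4 stroke→J1
#5 stroke→J1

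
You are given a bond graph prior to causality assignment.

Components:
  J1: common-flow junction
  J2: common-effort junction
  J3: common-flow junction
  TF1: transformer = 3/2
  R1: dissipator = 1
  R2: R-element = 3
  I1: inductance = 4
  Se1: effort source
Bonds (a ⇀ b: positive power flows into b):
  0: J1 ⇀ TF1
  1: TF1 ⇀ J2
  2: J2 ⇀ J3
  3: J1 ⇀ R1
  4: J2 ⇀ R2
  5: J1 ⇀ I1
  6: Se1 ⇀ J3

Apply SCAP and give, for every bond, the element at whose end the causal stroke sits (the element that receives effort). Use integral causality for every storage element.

β6 →J3  (Se1 (Se) sets effort on bond)
β2 →J2  (only one flow-in slot at J3)
β1 →TF1  (0-jn J2 has e-setter on 2)
β4 →R2  (J2: bond 2 brought effort, rest push out)
β0 →J1  (TF1: transformer flips bond 1)
β5 →I1  (prefer integral on I1)
β3 →J1  (common-f at J1 fixed by 5)

β0 stroke at J1
β1 stroke at TF1
β2 stroke at J2
β3 stroke at J1
β4 stroke at R2
β5 stroke at I1
β6 stroke at J3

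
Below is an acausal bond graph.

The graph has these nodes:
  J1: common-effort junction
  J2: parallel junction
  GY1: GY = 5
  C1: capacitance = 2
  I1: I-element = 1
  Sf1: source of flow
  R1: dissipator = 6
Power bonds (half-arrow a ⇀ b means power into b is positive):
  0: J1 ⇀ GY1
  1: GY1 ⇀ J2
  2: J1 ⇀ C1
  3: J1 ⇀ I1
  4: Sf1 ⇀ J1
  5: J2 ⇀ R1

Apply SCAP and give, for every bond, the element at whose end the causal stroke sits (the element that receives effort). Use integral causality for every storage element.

bond 0 stroke at GY1
bond 1 stroke at GY1
bond 2 stroke at J1
bond 3 stroke at I1
bond 4 stroke at Sf1
bond 5 stroke at J2

bond 4 |Sf1  (Sf1: flow source, stroke at near end)
bond 2 |J1  (prefer integral on C1)
bond 0 |GY1  (J1: bond 2 brought effort, rest push out)
bond 3 |I1  (J1: bond 2 brought effort, rest push out)
bond 1 |GY1  (GY1 both-in/both-out from 0)
bond 5 |J2  (only one effort-in slot at J2)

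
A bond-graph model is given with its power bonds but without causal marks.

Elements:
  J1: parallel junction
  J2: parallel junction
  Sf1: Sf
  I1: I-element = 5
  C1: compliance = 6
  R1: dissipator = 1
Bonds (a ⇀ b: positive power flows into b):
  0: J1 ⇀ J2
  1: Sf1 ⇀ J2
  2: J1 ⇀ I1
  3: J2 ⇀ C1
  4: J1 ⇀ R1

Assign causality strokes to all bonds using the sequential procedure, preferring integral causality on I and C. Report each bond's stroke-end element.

β1 stroke→Sf1  (Sf1 (Sf) sets flow on bond)
β2 stroke→I1  (I1: I, integral causality)
β3 stroke→J2  (prefer integral on C1)
β0 stroke→J1  (J2 effort already set via bond 3)
β4 stroke→R1  (J1: bond 0 brought effort, rest push out)

#0 →J1
#1 →Sf1
#2 →I1
#3 →J2
#4 →R1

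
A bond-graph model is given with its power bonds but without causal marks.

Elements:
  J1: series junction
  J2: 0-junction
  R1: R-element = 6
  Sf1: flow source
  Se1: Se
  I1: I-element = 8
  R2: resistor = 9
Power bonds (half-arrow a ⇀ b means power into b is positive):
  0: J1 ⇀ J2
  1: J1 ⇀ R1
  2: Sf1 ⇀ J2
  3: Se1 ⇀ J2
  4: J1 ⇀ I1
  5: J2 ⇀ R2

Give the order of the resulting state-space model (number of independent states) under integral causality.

b2 stroke at Sf1  (Sf1 (Sf) sets flow on bond)
b3 stroke at J2  (Se1 (Se) sets effort on bond)
b0 stroke at J1  (common-e at J2 fixed by 3)
b5 stroke at R2  (J2: bond 3 brought effort, rest push out)
b4 stroke at I1  (I1: I, integral causality)
b1 stroke at J1  (1-jn J1 has f-setter on 4)

1  (I1 all integral)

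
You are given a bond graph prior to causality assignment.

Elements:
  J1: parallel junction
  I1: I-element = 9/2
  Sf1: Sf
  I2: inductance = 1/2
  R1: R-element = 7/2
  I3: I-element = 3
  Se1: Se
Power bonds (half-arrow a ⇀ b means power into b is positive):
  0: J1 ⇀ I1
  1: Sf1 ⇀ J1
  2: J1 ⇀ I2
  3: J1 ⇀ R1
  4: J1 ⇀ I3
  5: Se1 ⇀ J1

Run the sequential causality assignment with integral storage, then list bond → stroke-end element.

bond 0 stroke→I1
bond 1 stroke→Sf1
bond 2 stroke→I2
bond 3 stroke→R1
bond 4 stroke→I3
bond 5 stroke→J1

#1 stroke at Sf1  (Sf1 fixes flow; stroke at Sf1)
#5 stroke at J1  (Se1 fixes effort; stroke away)
#0 stroke at I1  (J1 effort already set via bond 5)
#2 stroke at I2  (0-jn J1 has e-setter on 5)
#3 stroke at R1  (common-e at J1 fixed by 5)
#4 stroke at I3  (common-e at J1 fixed by 5)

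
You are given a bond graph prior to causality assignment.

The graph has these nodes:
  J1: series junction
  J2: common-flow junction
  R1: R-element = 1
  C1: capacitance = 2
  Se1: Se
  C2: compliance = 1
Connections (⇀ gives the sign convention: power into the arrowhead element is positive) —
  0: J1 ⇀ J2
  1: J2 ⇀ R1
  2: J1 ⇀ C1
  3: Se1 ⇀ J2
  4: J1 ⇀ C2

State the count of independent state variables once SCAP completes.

b3 |J2  (Se1 (Se) sets effort on bond)
b2 |J1  (prefer integral on C1)
b4 |J1  (prefer integral on C2)
b0 |J2  (J1 needs exactly one f-in)
b1 |R1  (only one flow-in slot at J2)

2  (C1, C2 all integral)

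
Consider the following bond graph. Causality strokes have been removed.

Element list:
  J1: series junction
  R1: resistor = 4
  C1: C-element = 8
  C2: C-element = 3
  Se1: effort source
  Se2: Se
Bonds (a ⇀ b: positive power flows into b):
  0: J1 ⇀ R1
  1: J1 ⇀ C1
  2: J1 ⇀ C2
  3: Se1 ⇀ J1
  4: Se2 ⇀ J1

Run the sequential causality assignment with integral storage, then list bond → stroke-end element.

#0 stroke→R1
#1 stroke→J1
#2 stroke→J1
#3 stroke→J1
#4 stroke→J1

bond 3 |J1  (Se1 (Se) sets effort on bond)
bond 4 |J1  (Se2 (Se) sets effort on bond)
bond 1 |J1  (C1 outputs effort q/C1)
bond 2 |J1  (C2: C, integral causality)
bond 0 |R1  (J1: last free bond brings flow in)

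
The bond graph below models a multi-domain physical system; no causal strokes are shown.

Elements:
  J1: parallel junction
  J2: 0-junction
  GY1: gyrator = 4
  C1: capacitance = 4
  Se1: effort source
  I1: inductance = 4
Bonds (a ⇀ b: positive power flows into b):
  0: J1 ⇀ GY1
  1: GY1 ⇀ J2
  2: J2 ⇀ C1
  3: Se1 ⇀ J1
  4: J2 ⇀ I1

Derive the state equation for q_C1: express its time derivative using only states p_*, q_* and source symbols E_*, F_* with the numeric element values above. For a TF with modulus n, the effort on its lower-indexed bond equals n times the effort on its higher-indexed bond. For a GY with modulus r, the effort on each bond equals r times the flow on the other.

dq_C1/dt = E_Se1/4 - p_I1/4

β3 →J1  (source Se1 imposes e)
β0 →GY1  (0-jn J1 has e-setter on 3)
β1 →GY1  (GY GY1: same side as bond 0)
β2 →J2  (C1: C, integral causality)
β4 →I1  (0-jn J2 has e-setter on 2)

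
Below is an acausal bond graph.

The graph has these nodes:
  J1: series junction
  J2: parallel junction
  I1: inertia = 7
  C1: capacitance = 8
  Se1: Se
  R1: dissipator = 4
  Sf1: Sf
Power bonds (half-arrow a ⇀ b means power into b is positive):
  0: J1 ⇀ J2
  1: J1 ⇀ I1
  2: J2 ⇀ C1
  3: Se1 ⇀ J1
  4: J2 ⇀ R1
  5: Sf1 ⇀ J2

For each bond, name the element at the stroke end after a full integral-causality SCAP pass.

β0 →J1
β1 →I1
β2 →J2
β3 →J1
β4 →R1
β5 →Sf1

#3 |J1  (Se1 (Se) sets effort on bond)
#5 |Sf1  (source Sf1 imposes f)
#1 |I1  (I1 outputs flow p/I1)
#0 |J1  (common-f at J1 fixed by 1)
#2 |J2  (C1 integral (e out))
#4 |R1  (0-jn J2 has e-setter on 2)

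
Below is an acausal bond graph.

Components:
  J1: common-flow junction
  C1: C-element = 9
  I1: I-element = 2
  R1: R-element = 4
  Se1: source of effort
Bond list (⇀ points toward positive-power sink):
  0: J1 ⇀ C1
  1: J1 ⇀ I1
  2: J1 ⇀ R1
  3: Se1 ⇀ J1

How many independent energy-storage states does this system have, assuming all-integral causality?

β3 stroke→J1  (Se1 (Se) sets effort on bond)
β0 stroke→J1  (C1 integral (e out))
β1 stroke→I1  (I1: I, integral causality)
β2 stroke→J1  (J1: bond 1 brought flow, rest push out)

2  (C1, I1 all integral)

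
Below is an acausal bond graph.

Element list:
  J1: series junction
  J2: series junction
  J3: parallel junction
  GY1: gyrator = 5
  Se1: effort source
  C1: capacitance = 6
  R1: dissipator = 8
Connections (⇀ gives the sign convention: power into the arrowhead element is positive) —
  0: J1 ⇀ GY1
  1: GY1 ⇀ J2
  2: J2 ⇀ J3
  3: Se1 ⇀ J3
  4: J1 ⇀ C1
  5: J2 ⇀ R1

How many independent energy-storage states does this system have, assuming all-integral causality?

1  (C1 all integral)

bond 3 stroke→J3  (Se1: effort source, stroke at far end)
bond 2 stroke→J2  (common-e at J3 fixed by 3)
bond 4 stroke→J1  (C1: C, integral causality)
bond 0 stroke→GY1  (J1: last free bond brings flow in)
bond 1 stroke→GY1  (GY1: gyrator matches bond 0)
bond 5 stroke→J2  (common-f at J2 fixed by 1)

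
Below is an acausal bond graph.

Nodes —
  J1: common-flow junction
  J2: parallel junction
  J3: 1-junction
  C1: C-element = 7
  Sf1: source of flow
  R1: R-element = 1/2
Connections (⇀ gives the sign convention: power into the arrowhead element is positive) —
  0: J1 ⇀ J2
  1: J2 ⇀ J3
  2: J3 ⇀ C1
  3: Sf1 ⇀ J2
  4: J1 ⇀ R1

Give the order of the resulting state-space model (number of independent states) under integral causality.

1  (C1 all integral)

b3 stroke→Sf1  (source Sf1 imposes f)
b2 stroke→J3  (C1: C, integral causality)
b1 stroke→J2  (only one flow-in slot at J3)
b0 stroke→J1  (common-e at J2 fixed by 1)
b4 stroke→R1  (J1 needs exactly one f-in)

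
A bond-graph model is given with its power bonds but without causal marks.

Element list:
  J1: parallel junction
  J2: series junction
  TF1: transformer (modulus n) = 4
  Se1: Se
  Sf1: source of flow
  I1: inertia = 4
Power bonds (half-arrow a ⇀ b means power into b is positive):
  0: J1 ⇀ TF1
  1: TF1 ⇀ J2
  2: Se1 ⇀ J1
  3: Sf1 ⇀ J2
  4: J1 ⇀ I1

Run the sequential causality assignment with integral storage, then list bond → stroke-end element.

bond 2 stroke at J1  (Se1 fixes effort; stroke away)
bond 3 stroke at Sf1  (Sf1 (Sf) sets flow on bond)
bond 0 stroke at TF1  (J1: bond 2 brought effort, rest push out)
bond 4 stroke at I1  (J1 effort already set via bond 2)
bond 1 stroke at J2  (J2 flow already set via bond 3)

bond 0 stroke at TF1
bond 1 stroke at J2
bond 2 stroke at J1
bond 3 stroke at Sf1
bond 4 stroke at I1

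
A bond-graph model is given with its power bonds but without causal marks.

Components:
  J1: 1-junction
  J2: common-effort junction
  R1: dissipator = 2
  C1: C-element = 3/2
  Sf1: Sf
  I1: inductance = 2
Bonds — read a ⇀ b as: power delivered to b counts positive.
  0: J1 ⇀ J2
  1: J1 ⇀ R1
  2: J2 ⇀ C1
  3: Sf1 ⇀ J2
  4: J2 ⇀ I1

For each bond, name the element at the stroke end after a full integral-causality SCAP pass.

β0 stroke→J1
β1 stroke→R1
β2 stroke→J2
β3 stroke→Sf1
β4 stroke→I1

β3 stroke→Sf1  (source Sf1 imposes f)
β2 stroke→J2  (C1 integral (e out))
β0 stroke→J1  (J2: bond 2 brought effort, rest push out)
β4 stroke→I1  (J2: bond 2 brought effort, rest push out)
β1 stroke→R1  (closing 1-jn rule on J1)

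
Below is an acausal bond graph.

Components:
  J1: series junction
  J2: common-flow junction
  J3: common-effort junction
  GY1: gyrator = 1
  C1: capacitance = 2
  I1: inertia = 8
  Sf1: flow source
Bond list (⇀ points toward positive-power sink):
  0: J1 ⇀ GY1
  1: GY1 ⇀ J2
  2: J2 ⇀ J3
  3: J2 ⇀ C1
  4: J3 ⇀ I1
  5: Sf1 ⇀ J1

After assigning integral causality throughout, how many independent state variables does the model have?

2  (C1, I1 all integral)

β5 stroke at Sf1  (Sf1 fixes flow; stroke at Sf1)
β0 stroke at J1  (common-f at J1 fixed by 5)
β1 stroke at J2  (GY1 both-in/both-out from 0)
β3 stroke at J2  (C1: C, integral causality)
β2 stroke at J3  (closing 1-jn rule on J2)
β4 stroke at I1  (0-jn J3 has e-setter on 2)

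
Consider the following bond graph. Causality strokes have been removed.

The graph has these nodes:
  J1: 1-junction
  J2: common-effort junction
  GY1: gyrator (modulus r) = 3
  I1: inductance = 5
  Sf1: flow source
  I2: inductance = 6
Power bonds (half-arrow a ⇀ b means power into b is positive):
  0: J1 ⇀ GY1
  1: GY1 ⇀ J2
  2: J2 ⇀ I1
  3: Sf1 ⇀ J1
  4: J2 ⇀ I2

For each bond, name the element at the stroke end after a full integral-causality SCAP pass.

b3 |Sf1  (Sf1: flow source, stroke at near end)
b0 |J1  (1-jn J1 has f-setter on 3)
b1 |J2  (through GY1, causality inverts; strokes same side of GY1)
b2 |I1  (J2 effort already set via bond 1)
b4 |I2  (J2 effort already set via bond 1)

bond 0 →J1
bond 1 →J2
bond 2 →I1
bond 3 →Sf1
bond 4 →I2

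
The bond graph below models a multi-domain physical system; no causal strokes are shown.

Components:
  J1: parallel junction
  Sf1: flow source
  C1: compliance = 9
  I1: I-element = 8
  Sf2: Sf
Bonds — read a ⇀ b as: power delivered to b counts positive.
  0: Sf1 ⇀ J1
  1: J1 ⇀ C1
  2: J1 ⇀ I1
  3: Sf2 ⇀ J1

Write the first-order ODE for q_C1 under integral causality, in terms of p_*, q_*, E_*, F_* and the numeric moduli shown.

b0 →Sf1  (source Sf1 imposes f)
b3 →Sf2  (Sf2 fixes flow; stroke at Sf2)
b1 →J1  (C1 integral (e out))
b2 →I1  (J1 effort already set via bond 1)

dq_C1/dt = F_Sf1 + F_Sf2 - p_I1/8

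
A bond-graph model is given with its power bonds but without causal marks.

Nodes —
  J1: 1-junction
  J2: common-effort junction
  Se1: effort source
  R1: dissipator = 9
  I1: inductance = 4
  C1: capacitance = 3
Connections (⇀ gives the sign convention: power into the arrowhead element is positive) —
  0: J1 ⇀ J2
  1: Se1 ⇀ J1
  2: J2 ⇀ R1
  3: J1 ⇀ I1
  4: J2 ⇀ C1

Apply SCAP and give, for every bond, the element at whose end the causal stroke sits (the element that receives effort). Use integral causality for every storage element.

#1 |J1  (Se1 (Se) sets effort on bond)
#3 |I1  (prefer integral on I1)
#0 |J1  (J1 flow already set via bond 3)
#4 |J2  (C1 outputs effort q/C1)
#2 |R1  (common-e at J2 fixed by 4)

b0 stroke at J1
b1 stroke at J1
b2 stroke at R1
b3 stroke at I1
b4 stroke at J2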